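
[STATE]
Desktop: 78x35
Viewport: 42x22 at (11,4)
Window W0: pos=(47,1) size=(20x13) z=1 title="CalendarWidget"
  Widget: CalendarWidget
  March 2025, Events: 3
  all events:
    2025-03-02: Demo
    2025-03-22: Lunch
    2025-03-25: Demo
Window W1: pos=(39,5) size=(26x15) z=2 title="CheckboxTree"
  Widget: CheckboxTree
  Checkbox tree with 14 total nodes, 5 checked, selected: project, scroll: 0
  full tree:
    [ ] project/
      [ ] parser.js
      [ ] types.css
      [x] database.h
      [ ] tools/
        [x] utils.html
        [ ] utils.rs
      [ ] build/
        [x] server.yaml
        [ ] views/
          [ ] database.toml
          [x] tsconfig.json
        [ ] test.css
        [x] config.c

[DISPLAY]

                                    ┃    M
                            ┏━━━━━━━━━━━━━
                            ┃ CheckboxTree
                            ┠─────────────
                            ┃>[-] project/
                            ┃   [ ] parser
                            ┃   [ ] types.
                            ┃   [x] databa
                            ┃   [-] tools/
                            ┃     [x] util
                            ┃     [ ] util
                            ┃   [-] build/
                            ┃     [x] serv
                            ┃     [-] view
                            ┃       [ ] da
                            ┗━━━━━━━━━━━━━
                                          
                                          
                                          
                                          
                                          
                                          


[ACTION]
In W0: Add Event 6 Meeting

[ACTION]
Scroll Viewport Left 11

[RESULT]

                                          
                                       ┏━━
                                       ┃ C
                                       ┠──
                                       ┃>[
                                       ┃  
                                       ┃  
                                       ┃  
                                       ┃  
                                       ┃  
                                       ┃  
                                       ┃  
                                       ┃  
                                       ┃  
                                       ┃  
                                       ┗━━
                                          
                                          
                                          
                                          
                                          
                                          


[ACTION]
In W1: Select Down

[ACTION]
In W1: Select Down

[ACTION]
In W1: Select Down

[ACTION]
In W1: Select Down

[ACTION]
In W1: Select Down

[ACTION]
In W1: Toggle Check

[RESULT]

                                          
                                       ┏━━
                                       ┃ C
                                       ┠──
                                       ┃ [
                                       ┃  
                                       ┃  
                                       ┃  
                                       ┃  
                                       ┃> 
                                       ┃  
                                       ┃  
                                       ┃  
                                       ┃  
                                       ┃  
                                       ┗━━
                                          
                                          
                                          
                                          
                                          
                                          


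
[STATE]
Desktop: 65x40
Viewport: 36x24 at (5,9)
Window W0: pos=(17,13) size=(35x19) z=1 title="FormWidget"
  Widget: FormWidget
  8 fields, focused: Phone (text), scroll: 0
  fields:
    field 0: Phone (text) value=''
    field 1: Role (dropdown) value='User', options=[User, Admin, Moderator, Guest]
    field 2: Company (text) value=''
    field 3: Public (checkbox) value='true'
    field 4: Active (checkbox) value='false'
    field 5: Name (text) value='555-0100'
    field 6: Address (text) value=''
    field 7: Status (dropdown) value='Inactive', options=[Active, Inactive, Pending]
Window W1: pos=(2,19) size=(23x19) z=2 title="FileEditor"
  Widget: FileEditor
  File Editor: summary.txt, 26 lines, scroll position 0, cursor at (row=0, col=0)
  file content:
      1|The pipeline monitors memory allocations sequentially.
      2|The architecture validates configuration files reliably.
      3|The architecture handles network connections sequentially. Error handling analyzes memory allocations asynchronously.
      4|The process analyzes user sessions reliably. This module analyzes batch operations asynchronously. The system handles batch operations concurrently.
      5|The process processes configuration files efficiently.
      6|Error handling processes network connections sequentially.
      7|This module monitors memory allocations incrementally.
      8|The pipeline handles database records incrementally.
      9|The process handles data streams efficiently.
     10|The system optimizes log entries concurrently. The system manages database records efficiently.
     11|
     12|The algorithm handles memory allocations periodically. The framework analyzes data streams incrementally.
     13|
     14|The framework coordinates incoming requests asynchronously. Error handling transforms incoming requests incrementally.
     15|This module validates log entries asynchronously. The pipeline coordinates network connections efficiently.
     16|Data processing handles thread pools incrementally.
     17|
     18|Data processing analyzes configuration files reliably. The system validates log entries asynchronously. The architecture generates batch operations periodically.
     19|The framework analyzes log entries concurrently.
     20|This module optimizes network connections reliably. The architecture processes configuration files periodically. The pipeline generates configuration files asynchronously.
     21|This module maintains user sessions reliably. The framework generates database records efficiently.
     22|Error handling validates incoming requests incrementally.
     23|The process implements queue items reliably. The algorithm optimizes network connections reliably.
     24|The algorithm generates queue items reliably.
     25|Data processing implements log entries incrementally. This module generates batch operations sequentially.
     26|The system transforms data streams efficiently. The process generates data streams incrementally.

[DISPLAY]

                                    
                                    
                                    
                                    
            ┏━━━━━━━━━━━━━━━━━━━━━━━
            ┃ FormWidget            
            ┠───────────────────────
            ┃> Phone:      [        
            ┃  Role:       [User    
            ┃  Company:    [        
━━━━━━━━━━━━━━━━━━━┓c:     [x]      
ileEditor          ┃e:     [ ]      
───────────────────┨       [555-0100
e pipeline monitor▲┃ss:    [        
e architecture val█┃s:     [Inactive
e architecture han░┃                
e process analyzes░┃                
e process processe░┃                
ror handling proce░┃                
is module monitors░┃                
e pipeline handles░┃                
e process handles ░┃                
e system optimizes░┃━━━━━━━━━━━━━━━━
                  ░┃                


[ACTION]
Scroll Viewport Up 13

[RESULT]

                                    
                                    
                                    
                                    
                                    
                                    
                                    
                                    
                                    
                                    
                                    
                                    
                                    
            ┏━━━━━━━━━━━━━━━━━━━━━━━
            ┃ FormWidget            
            ┠───────────────────────
            ┃> Phone:      [        
            ┃  Role:       [User    
            ┃  Company:    [        
━━━━━━━━━━━━━━━━━━━┓c:     [x]      
ileEditor          ┃e:     [ ]      
───────────────────┨       [555-0100
e pipeline monitor▲┃ss:    [        
e architecture val█┃s:     [Inactive


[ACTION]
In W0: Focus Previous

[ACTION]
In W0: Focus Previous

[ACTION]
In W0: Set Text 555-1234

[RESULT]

                                    
                                    
                                    
                                    
                                    
                                    
                                    
                                    
                                    
                                    
                                    
                                    
                                    
            ┏━━━━━━━━━━━━━━━━━━━━━━━
            ┃ FormWidget            
            ┠───────────────────────
            ┃  Phone:      [        
            ┃  Role:       [User    
            ┃  Company:    [        
━━━━━━━━━━━━━━━━━━━┓c:     [x]      
ileEditor          ┃e:     [ ]      
───────────────────┨       [555-0100
e pipeline monitor▲┃ss:    [555-1234
e architecture val█┃s:     [Inactive


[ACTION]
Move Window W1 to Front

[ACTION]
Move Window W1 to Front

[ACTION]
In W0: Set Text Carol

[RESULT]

                                    
                                    
                                    
                                    
                                    
                                    
                                    
                                    
                                    
                                    
                                    
                                    
                                    
            ┏━━━━━━━━━━━━━━━━━━━━━━━
            ┃ FormWidget            
            ┠───────────────────────
            ┃  Phone:      [        
            ┃  Role:       [User    
            ┃  Company:    [        
━━━━━━━━━━━━━━━━━━━┓c:     [x]      
ileEditor          ┃e:     [ ]      
───────────────────┨       [555-0100
e pipeline monitor▲┃ss:    [Carol   
e architecture val█┃s:     [Inactive


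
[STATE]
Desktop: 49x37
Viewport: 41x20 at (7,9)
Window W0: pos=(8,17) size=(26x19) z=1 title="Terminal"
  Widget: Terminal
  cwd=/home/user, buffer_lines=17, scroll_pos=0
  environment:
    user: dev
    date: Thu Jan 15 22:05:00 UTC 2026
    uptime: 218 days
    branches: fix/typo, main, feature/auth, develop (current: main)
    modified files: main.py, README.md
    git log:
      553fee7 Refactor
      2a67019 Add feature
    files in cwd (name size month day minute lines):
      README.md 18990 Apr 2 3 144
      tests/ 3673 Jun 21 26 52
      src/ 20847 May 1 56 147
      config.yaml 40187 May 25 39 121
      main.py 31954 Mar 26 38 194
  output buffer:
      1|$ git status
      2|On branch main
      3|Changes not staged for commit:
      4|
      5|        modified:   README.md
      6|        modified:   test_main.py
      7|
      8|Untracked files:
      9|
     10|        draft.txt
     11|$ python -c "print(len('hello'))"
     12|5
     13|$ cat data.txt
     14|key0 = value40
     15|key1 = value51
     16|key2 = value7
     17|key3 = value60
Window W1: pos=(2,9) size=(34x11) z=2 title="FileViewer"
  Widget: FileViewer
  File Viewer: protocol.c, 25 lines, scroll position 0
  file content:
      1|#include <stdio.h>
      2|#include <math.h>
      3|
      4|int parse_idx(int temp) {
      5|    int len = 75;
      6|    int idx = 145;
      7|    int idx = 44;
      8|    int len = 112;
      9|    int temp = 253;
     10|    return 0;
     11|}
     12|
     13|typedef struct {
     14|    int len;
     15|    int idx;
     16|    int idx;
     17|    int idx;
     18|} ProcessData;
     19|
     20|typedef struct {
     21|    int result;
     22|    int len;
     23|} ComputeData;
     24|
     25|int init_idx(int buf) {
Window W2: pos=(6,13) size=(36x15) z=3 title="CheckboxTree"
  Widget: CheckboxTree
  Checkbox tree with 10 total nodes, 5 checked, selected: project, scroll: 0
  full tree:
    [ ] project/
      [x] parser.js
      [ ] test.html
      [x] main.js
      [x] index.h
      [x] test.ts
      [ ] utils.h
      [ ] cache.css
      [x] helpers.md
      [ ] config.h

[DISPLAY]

━━━━━━━━━━━━━━━━━━━━━━━━━━━━┓            
eViewer                     ┃            
────────────────────────────┨            
lude <stdio.h>             ▲┃            
━━━━━━━━━━━━━━━━━━━━━━━━━━━━━━━━━━┓      
 CheckboxTree                     ┃      
──────────────────────────────────┨      
>[-] project/                     ┃      
   [x] parser.js                  ┃      
   [ ] test.html                  ┃      
   [x] main.js                    ┃      
   [x] index.h                    ┃      
   [x] test.ts                    ┃      
   [ ] utils.h                    ┃      
   [ ] cache.css                  ┃      
   [x] helpers.md                 ┃      
   [ ] config.h                   ┃      
                                  ┃      
━━━━━━━━━━━━━━━━━━━━━━━━━━━━━━━━━━┛      
 ┃                        ┃              


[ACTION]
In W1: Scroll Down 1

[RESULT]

━━━━━━━━━━━━━━━━━━━━━━━━━━━━┓            
eViewer                     ┃            
────────────────────────────┨            
lude <math.h>              ▲┃            
━━━━━━━━━━━━━━━━━━━━━━━━━━━━━━━━━━┓      
 CheckboxTree                     ┃      
──────────────────────────────────┨      
>[-] project/                     ┃      
   [x] parser.js                  ┃      
   [ ] test.html                  ┃      
   [x] main.js                    ┃      
   [x] index.h                    ┃      
   [x] test.ts                    ┃      
   [ ] utils.h                    ┃      
   [ ] cache.css                  ┃      
   [x] helpers.md                 ┃      
   [ ] config.h                   ┃      
                                  ┃      
━━━━━━━━━━━━━━━━━━━━━━━━━━━━━━━━━━┛      
 ┃                        ┃              


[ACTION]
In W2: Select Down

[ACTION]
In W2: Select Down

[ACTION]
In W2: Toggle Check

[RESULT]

━━━━━━━━━━━━━━━━━━━━━━━━━━━━┓            
eViewer                     ┃            
────────────────────────────┨            
lude <math.h>              ▲┃            
━━━━━━━━━━━━━━━━━━━━━━━━━━━━━━━━━━┓      
 CheckboxTree                     ┃      
──────────────────────────────────┨      
 [-] project/                     ┃      
   [x] parser.js                  ┃      
>  [x] test.html                  ┃      
   [x] main.js                    ┃      
   [x] index.h                    ┃      
   [x] test.ts                    ┃      
   [ ] utils.h                    ┃      
   [ ] cache.css                  ┃      
   [x] helpers.md                 ┃      
   [ ] config.h                   ┃      
                                  ┃      
━━━━━━━━━━━━━━━━━━━━━━━━━━━━━━━━━━┛      
 ┃                        ┃              


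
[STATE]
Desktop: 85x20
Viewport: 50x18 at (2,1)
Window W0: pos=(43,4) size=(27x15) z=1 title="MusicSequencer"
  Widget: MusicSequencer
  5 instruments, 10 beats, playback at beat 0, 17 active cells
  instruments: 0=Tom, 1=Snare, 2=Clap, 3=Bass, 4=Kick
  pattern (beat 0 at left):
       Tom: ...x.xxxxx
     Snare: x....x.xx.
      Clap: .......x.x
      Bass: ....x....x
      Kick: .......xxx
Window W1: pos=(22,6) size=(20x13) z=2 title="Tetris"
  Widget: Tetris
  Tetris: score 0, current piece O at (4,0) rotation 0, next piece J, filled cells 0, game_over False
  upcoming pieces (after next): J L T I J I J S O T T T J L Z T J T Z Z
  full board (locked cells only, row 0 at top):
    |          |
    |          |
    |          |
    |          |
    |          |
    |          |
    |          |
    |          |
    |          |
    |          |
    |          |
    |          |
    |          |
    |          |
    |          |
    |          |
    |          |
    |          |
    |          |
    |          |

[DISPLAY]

                                                  
                                                  
                                                  
                                         ┏━━━━━━━━
                                         ┃ MusicSe
                    ┏━━━━━━━━━━━━━━━━━━┓ ┠────────
                    ┃ Tetris           ┃ ┃      ▼1
                    ┠──────────────────┨ ┃   Tom··
                    ┃                  ┃ ┃ Snare█·
                    ┃                  ┃ ┃  Clap··
                    ┃                  ┃ ┃  Bass··
                    ┃                  ┃ ┃  Kick··
                    ┃                  ┃ ┃        
                    ┃                  ┃ ┃        
                    ┃                  ┃ ┃        
                    ┃                  ┃ ┃        
                    ┃                  ┃ ┃        
                    ┗━━━━━━━━━━━━━━━━━━┛ ┗━━━━━━━━


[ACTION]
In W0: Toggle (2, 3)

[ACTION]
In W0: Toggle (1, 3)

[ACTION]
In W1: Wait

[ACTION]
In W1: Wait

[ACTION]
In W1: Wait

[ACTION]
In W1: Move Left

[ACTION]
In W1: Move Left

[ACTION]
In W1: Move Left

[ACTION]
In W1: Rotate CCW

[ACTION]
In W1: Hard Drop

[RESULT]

                                                  
                                                  
                                                  
                                         ┏━━━━━━━━
                                         ┃ MusicSe
                    ┏━━━━━━━━━━━━━━━━━━┓ ┠────────
                    ┃ Tetris           ┃ ┃      ▼1
                    ┠──────────────────┨ ┃   Tom··
                    ┃                  ┃ ┃ Snare█·
                    ┃                  ┃ ┃  Clap··
                    ┃                  ┃ ┃  Bass··
                    ┃                  ┃ ┃  Kick··
                    ┃                  ┃ ┃        
                    ┃                  ┃ ┃        
                    ┃                  ┃ ┃        
                    ┃ ▓▓               ┃ ┃        
                    ┃ ▓▓               ┃ ┃        
                    ┗━━━━━━━━━━━━━━━━━━┛ ┗━━━━━━━━


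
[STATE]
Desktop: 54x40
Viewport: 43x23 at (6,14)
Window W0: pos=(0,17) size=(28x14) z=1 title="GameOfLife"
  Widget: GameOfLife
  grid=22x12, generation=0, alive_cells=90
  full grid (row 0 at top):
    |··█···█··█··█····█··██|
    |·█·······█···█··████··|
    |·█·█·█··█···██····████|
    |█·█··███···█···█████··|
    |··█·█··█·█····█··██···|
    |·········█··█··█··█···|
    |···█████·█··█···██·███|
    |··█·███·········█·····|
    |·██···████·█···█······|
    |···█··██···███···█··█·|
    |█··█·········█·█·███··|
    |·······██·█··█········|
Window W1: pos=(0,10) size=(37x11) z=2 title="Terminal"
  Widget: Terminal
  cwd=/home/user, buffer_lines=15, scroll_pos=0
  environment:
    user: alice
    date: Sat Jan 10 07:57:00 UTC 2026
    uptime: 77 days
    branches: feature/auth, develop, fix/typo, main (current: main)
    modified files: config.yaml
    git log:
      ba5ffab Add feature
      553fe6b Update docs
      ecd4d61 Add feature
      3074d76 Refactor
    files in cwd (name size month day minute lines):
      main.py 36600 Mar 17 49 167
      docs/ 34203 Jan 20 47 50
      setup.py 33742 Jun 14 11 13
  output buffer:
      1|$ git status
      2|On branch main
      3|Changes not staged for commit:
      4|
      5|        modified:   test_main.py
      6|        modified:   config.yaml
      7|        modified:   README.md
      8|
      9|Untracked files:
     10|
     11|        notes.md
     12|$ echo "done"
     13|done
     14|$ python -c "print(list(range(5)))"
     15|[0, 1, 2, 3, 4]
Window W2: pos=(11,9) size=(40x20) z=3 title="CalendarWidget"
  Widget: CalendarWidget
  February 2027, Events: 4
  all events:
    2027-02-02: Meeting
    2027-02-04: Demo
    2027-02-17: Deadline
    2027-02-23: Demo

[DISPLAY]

anch ┃ 1  2*  3  4*  5  6  7               
es no┃ 8  9 10 11 12 13 14                 
     ┃15 16 17* 18 19 20 21                
   mo┃22 23* 24 25 26 27 28                
   mo┃                                     
   mo┃                                     
━━━━━┃                                     
····█┃                                     
█··█·┃                                     
███··┃                                     
··█·█┃                                     
····█┃                                     
███·█┃                                     
██···┃                                     
·████┗━━━━━━━━━━━━━━━━━━━━━━━━━━━━━━━━━━━━━
·██···███···█··█·    ┃                     
━━━━━━━━━━━━━━━━━━━━━┛                     
                                           
                                           
                                           
                                           
                                           
                                           


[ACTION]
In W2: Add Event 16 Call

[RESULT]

anch ┃ 1  2*  3  4*  5  6  7               
es no┃ 8  9 10 11 12 13 14                 
     ┃15 16* 17* 18 19 20 21               
   mo┃22 23* 24 25 26 27 28                
   mo┃                                     
   mo┃                                     
━━━━━┃                                     
····█┃                                     
█··█·┃                                     
███··┃                                     
··█·█┃                                     
····█┃                                     
███·█┃                                     
██···┃                                     
·████┗━━━━━━━━━━━━━━━━━━━━━━━━━━━━━━━━━━━━━
·██···███···█··█·    ┃                     
━━━━━━━━━━━━━━━━━━━━━┛                     
                                           
                                           
                                           
                                           
                                           
                                           


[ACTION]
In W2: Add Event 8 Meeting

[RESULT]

anch ┃ 1  2*  3  4*  5  6  7               
es no┃ 8*  9 10 11 12 13 14                
     ┃15 16* 17* 18 19 20 21               
   mo┃22 23* 24 25 26 27 28                
   mo┃                                     
   mo┃                                     
━━━━━┃                                     
····█┃                                     
█··█·┃                                     
███··┃                                     
··█·█┃                                     
····█┃                                     
███·█┃                                     
██···┃                                     
·████┗━━━━━━━━━━━━━━━━━━━━━━━━━━━━━━━━━━━━━
·██···███···█··█·    ┃                     
━━━━━━━━━━━━━━━━━━━━━┛                     
                                           
                                           
                                           
                                           
                                           
                                           


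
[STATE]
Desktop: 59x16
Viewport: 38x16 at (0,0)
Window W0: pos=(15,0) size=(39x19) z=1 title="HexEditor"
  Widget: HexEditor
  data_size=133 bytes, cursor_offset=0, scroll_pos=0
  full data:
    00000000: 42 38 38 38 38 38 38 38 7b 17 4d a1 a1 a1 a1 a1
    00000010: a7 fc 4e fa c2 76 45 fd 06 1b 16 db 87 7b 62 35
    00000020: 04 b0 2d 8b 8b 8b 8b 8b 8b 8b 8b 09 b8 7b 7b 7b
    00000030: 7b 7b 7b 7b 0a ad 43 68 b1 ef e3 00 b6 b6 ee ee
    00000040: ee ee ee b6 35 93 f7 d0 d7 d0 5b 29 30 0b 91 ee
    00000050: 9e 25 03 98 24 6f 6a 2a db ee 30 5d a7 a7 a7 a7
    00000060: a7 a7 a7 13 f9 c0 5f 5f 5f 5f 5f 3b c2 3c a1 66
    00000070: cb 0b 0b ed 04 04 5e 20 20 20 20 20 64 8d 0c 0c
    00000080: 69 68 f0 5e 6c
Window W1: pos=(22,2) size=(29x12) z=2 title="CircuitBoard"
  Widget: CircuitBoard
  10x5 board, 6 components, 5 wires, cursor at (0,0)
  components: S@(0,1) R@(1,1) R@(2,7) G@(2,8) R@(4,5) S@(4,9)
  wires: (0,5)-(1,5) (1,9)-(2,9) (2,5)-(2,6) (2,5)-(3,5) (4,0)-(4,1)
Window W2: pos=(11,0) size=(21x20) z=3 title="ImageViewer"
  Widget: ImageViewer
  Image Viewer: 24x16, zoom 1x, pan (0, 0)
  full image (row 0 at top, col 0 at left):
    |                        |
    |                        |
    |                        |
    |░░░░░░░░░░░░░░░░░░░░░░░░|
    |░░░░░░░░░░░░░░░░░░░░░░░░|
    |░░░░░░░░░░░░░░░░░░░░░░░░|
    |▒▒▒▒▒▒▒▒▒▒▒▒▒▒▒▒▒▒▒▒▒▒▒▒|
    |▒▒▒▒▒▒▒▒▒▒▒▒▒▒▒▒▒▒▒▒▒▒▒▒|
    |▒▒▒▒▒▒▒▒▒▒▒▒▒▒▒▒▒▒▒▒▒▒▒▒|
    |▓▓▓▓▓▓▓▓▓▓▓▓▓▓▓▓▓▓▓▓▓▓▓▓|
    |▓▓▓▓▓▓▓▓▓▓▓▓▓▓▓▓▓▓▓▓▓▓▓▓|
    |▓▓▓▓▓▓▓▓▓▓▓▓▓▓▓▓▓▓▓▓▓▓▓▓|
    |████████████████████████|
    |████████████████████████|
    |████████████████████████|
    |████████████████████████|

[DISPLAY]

           ┏━━━━━━━━━━━━━━━━━━━┓━━━━━━
           ┃ ImageViewer       ┃      
           ┠───────────────────┨━━━━━━
           ┃                   ┃oard  
           ┃                   ┃──────
           ┃                   ┃3 4 5 
           ┃░░░░░░░░░░░░░░░░░░░┃      
           ┃░░░░░░░░░░░░░░░░░░░┃      
           ┃░░░░░░░░░░░░░░░░░░░┃      
           ┃▒▒▒▒▒▒▒▒▒▒▒▒▒▒▒▒▒▒▒┃      
           ┃▒▒▒▒▒▒▒▒▒▒▒▒▒▒▒▒▒▒▒┃      
           ┃▒▒▒▒▒▒▒▒▒▒▒▒▒▒▒▒▒▒▒┃      
           ┃▓▓▓▓▓▓▓▓▓▓▓▓▓▓▓▓▓▓▓┃      
           ┃▓▓▓▓▓▓▓▓▓▓▓▓▓▓▓▓▓▓▓┃━━━━━━
           ┃▓▓▓▓▓▓▓▓▓▓▓▓▓▓▓▓▓▓▓┃      
           ┃███████████████████┃      


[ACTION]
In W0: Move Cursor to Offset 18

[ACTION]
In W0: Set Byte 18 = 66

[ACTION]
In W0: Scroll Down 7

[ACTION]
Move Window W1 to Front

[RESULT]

           ┏━━━━━━━━━━━━━━━━━━━┓━━━━━━
           ┃ ImageViewer       ┃      
           ┠──────────┏━━━━━━━━━━━━━━━
           ┃          ┃ CircuitBoard  
           ┃          ┠───────────────
           ┃          ┃   0 1 2 3 4 5 
           ┃░░░░░░░░░░┃0  [.]  S      
           ┃░░░░░░░░░░┃               
           ┃░░░░░░░░░░┃1       R      
           ┃▒▒▒▒▒▒▒▒▒▒┃               
           ┃▒▒▒▒▒▒▒▒▒▒┃2              
           ┃▒▒▒▒▒▒▒▒▒▒┃               
           ┃▓▓▓▓▓▓▓▓▓▓┃3              
           ┃▓▓▓▓▓▓▓▓▓▓┗━━━━━━━━━━━━━━━
           ┃▓▓▓▓▓▓▓▓▓▓▓▓▓▓▓▓▓▓▓┃      
           ┃███████████████████┃      


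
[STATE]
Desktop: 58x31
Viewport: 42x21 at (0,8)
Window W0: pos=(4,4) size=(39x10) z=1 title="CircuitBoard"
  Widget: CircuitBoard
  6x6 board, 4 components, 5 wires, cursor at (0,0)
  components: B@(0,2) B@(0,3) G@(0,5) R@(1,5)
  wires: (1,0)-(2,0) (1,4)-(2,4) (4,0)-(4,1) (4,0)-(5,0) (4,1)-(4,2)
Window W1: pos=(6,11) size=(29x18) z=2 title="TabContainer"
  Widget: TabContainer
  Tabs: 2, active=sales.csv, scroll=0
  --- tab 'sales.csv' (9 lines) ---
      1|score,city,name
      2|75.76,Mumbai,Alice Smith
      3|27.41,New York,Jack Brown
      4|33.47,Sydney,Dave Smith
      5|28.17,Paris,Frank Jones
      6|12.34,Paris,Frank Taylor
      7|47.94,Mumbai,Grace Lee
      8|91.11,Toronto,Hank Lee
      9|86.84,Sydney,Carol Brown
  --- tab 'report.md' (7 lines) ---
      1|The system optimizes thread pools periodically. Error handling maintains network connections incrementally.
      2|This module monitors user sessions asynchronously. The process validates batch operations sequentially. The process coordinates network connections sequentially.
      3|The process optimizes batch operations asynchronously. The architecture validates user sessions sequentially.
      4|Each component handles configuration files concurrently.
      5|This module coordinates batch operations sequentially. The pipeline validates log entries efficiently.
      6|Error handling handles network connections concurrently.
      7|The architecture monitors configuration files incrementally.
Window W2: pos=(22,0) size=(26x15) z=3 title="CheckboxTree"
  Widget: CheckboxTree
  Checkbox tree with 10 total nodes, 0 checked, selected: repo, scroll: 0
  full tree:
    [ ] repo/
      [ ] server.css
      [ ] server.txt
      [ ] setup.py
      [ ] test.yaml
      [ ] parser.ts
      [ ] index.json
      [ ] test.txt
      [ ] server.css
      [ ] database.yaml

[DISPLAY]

    ┃0  [.]      B   B┃   [ ] parser.ts   
    ┃                 ┃   [ ] index.json  
    ┃1   ·            ┃   [ ] test.txt    
    ┃ ┏━━━━━━━━━━━━━━━┃   [ ] server.css  
    ┃2┃ TabContainer  ┃   [ ] database.yam
    ┗━┠───────────────┃                   
      ┃[sales.csv]│ re┗━━━━━━━━━━━━━━━━━━━
      ┃───────────────────────────┃       
      ┃score,city,name            ┃       
      ┃75.76,Mumbai,Alice Smith   ┃       
      ┃27.41,New York,Jack Brown  ┃       
      ┃33.47,Sydney,Dave Smith    ┃       
      ┃28.17,Paris,Frank Jones    ┃       
      ┃12.34,Paris,Frank Taylor   ┃       
      ┃47.94,Mumbai,Grace Lee     ┃       
      ┃91.11,Toronto,Hank Lee     ┃       
      ┃86.84,Sydney,Carol Brown   ┃       
      ┃                           ┃       
      ┃                           ┃       
      ┃                           ┃       
      ┗━━━━━━━━━━━━━━━━━━━━━━━━━━━┛       


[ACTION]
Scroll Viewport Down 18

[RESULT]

    ┃1   ·            ┃   [ ] test.txt    
    ┃ ┏━━━━━━━━━━━━━━━┃   [ ] server.css  
    ┃2┃ TabContainer  ┃   [ ] database.yam
    ┗━┠───────────────┃                   
      ┃[sales.csv]│ re┗━━━━━━━━━━━━━━━━━━━
      ┃───────────────────────────┃       
      ┃score,city,name            ┃       
      ┃75.76,Mumbai,Alice Smith   ┃       
      ┃27.41,New York,Jack Brown  ┃       
      ┃33.47,Sydney,Dave Smith    ┃       
      ┃28.17,Paris,Frank Jones    ┃       
      ┃12.34,Paris,Frank Taylor   ┃       
      ┃47.94,Mumbai,Grace Lee     ┃       
      ┃91.11,Toronto,Hank Lee     ┃       
      ┃86.84,Sydney,Carol Brown   ┃       
      ┃                           ┃       
      ┃                           ┃       
      ┃                           ┃       
      ┗━━━━━━━━━━━━━━━━━━━━━━━━━━━┛       
                                          
                                          


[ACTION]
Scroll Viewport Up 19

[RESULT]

                      ┏━━━━━━━━━━━━━━━━━━━
                      ┃ CheckboxTree      
                      ┠───────────────────
                      ┃>[ ] repo/         
    ┏━━━━━━━━━━━━━━━━━┃   [ ] server.css  
    ┃ CircuitBoard    ┃   [ ] server.txt  
    ┠─────────────────┃   [ ] setup.py    
    ┃   0 1 2 3 4 5   ┃   [ ] test.yaml   
    ┃0  [.]      B   B┃   [ ] parser.ts   
    ┃                 ┃   [ ] index.json  
    ┃1   ·            ┃   [ ] test.txt    
    ┃ ┏━━━━━━━━━━━━━━━┃   [ ] server.css  
    ┃2┃ TabContainer  ┃   [ ] database.yam
    ┗━┠───────────────┃                   
      ┃[sales.csv]│ re┗━━━━━━━━━━━━━━━━━━━
      ┃───────────────────────────┃       
      ┃score,city,name            ┃       
      ┃75.76,Mumbai,Alice Smith   ┃       
      ┃27.41,New York,Jack Brown  ┃       
      ┃33.47,Sydney,Dave Smith    ┃       
      ┃28.17,Paris,Frank Jones    ┃       


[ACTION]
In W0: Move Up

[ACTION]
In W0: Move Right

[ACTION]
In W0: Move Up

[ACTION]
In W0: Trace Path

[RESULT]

                      ┏━━━━━━━━━━━━━━━━━━━
                      ┃ CheckboxTree      
                      ┠───────────────────
                      ┃>[ ] repo/         
    ┏━━━━━━━━━━━━━━━━━┃   [ ] server.css  
    ┃ CircuitBoard    ┃   [ ] server.txt  
    ┠─────────────────┃   [ ] setup.py    
    ┃   0 1 2 3 4 5   ┃   [ ] test.yaml   
    ┃0      [.]  B   B┃   [ ] parser.ts   
    ┃                 ┃   [ ] index.json  
    ┃1   ·            ┃   [ ] test.txt    
    ┃ ┏━━━━━━━━━━━━━━━┃   [ ] server.css  
    ┃2┃ TabContainer  ┃   [ ] database.yam
    ┗━┠───────────────┃                   
      ┃[sales.csv]│ re┗━━━━━━━━━━━━━━━━━━━
      ┃───────────────────────────┃       
      ┃score,city,name            ┃       
      ┃75.76,Mumbai,Alice Smith   ┃       
      ┃27.41,New York,Jack Brown  ┃       
      ┃33.47,Sydney,Dave Smith    ┃       
      ┃28.17,Paris,Frank Jones    ┃       


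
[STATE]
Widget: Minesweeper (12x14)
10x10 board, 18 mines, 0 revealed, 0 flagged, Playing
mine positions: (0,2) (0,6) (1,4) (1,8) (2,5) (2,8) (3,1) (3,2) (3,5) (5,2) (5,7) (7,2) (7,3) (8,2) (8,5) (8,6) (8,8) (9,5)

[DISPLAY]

■■■■■■■■■■  
■■■■■■■■■■  
■■■■■■■■■■  
■■■■■■■■■■  
■■■■■■■■■■  
■■■■■■■■■■  
■■■■■■■■■■  
■■■■■■■■■■  
■■■■■■■■■■  
■■■■■■■■■■  
            
            
            
            


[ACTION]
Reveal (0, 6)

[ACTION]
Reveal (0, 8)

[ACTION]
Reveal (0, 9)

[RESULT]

■■✹■■■✹■■■  
■■■■✹■■■✹■  
■■■■■✹■■✹■  
■✹✹■■✹■■■■  
■■■■■■■■■■  
■■✹■■■■✹■■  
■■■■■■■■■■  
■■✹✹■■■■■■  
■■✹■■✹✹■✹■  
■■■■■✹■■■■  
            
            
            
            


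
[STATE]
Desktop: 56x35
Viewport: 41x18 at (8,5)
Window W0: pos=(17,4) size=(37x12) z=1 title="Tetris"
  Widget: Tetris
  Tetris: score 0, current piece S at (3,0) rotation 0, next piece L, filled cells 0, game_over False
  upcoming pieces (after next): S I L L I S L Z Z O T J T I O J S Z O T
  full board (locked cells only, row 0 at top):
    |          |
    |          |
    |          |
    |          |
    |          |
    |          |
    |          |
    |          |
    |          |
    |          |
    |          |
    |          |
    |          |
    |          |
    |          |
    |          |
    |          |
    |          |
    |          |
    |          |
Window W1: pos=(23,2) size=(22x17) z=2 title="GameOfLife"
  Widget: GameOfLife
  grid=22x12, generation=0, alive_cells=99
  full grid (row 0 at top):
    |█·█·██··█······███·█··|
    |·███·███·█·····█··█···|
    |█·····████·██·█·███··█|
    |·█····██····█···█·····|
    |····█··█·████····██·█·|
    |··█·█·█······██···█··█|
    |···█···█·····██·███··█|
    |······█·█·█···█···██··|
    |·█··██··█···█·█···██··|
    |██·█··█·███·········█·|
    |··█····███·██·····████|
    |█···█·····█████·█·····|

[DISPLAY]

         ┃ Tetr┃Gen: 0              ┃    
         ┠─────┃·█·██··█······███·█·┃────
         ┃     ┃███·███·█·····█··█··┃    
         ┃     ┃·····████·██·█·███··┃    
         ┃     ┃█····██····█···█····┃    
         ┃     ┃···█··█·████····██·█┃    
         ┃     ┃·█·█·█······██···█··┃    
         ┃     ┃··█···█·····██·███··┃    
         ┃     ┃·····█·█·█···█···██·┃    
         ┃     ┃█··██··█···█·█···██·┃    
         ┗━━━━━┃█·█··█·███·········█┃━━━━
               ┃·█····███·██·····███┃    
               ┃···█·····█████·█····┃    
               ┗━━━━━━━━━━━━━━━━━━━━┛    
                                         
                                         
                                         
                                         


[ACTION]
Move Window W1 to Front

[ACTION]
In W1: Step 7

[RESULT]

         ┃ Tetr┃Gen: 7              ┃    
         ┠─────┃···············████·┃────
         ┃     ┃·███······██···█···█┃    
         ┃     ┃········█··██·····██┃    
         ┃     ┃···········█·······█┃    
         ┃     ┃···········█········┃    
         ┃     ┃··········█··█··█···┃    
         ┃     ┃···············██···┃    
         ┃     ┃·················█··┃    
         ┃     ┃··██████······██····┃    
         ┗━━━━━┃···███·····█········┃━━━━
               ┃···█···█··█·········┃    
               ┃····█···············┃    
               ┗━━━━━━━━━━━━━━━━━━━━┛    
                                         
                                         
                                         
                                         
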